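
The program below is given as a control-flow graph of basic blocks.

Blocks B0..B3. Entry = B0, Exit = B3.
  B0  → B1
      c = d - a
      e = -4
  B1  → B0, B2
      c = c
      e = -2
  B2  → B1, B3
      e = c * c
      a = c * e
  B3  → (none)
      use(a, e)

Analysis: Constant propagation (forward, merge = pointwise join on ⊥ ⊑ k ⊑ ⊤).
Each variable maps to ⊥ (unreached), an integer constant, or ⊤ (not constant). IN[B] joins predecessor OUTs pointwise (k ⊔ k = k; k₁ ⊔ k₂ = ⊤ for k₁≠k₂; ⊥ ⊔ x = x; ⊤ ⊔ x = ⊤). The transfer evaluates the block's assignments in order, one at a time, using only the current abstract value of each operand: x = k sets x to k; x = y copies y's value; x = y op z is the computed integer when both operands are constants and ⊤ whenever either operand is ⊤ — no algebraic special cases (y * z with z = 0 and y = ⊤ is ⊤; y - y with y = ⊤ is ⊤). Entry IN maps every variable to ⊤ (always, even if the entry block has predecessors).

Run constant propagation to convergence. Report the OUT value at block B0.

Answer: {a: ⊤, b: ⊤, c: ⊤, d: ⊤, e: -4, f: ⊤}

Trace:
Fixpoint table:
  B0:  IN=(all ⊤)  OUT={e:-4; rest ⊤}
  B1:  IN=(all ⊤)  OUT={e:-2; rest ⊤}
  B2:  IN={e:-2; rest ⊤}  OUT=(all ⊤)
  B3:  IN=(all ⊤)  OUT=(all ⊤)

Merge at B0 (entry node, so the boundary value (all ⊤) is joined with the incoming edge(s)): IN[B0] = (all ⊤) ⊔ OUT[B1] = {a: ⊤, b: ⊤, c: ⊤, d: ⊤, e: ⊤, f: ⊤}
Applying B0's transfer function to that IN value gives OUT[B0] (row B0 above).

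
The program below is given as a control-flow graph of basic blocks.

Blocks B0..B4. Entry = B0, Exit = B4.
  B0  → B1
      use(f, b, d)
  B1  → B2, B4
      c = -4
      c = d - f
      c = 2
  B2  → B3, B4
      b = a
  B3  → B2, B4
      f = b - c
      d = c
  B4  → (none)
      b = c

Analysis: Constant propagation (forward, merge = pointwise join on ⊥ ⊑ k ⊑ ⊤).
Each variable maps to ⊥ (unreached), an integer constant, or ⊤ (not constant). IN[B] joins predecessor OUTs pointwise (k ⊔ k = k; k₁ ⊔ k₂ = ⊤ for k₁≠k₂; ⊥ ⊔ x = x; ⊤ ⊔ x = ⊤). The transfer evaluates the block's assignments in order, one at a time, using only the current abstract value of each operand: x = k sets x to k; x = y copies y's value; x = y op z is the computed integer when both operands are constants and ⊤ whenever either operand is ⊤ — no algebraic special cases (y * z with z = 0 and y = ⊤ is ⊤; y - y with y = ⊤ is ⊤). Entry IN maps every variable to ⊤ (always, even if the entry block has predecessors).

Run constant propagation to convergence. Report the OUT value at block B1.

Fixpoint table:
  B0:   IN=(all ⊤)   OUT=(all ⊤)
  B1:   IN=(all ⊤)   OUT={c:2; rest ⊤}
  B2:   IN={c:2; rest ⊤}   OUT={c:2; rest ⊤}
  B3:   IN={c:2; rest ⊤}   OUT={c:2, d:2; rest ⊤}
  B4:   IN={c:2; rest ⊤}   OUT={b:2, c:2; rest ⊤}

Merge at B1: IN[B1] = OUT[B0] = {a: ⊤, b: ⊤, c: ⊤, d: ⊤, e: ⊤, f: ⊤}
Applying B1's transfer function to that IN value gives OUT[B1] (row B1 above).

Answer: {a: ⊤, b: ⊤, c: 2, d: ⊤, e: ⊤, f: ⊤}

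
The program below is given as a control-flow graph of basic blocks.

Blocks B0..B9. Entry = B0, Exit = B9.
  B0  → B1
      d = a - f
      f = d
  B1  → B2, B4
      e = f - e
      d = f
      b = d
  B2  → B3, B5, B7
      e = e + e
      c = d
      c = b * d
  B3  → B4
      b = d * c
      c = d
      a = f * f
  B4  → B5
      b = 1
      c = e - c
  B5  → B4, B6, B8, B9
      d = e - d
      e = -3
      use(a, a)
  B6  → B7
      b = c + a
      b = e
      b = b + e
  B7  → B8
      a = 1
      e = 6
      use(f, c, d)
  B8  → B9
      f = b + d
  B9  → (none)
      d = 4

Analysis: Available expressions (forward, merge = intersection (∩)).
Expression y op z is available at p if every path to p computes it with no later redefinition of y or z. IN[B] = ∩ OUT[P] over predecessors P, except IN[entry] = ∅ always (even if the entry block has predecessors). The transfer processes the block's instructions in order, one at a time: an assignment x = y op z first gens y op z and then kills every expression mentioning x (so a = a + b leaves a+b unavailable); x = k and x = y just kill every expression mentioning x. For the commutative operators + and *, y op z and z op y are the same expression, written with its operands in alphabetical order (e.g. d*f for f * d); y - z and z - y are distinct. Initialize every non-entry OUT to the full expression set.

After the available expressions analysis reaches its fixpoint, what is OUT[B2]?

Fixpoint table:
  B0: | IN={} | OUT={}
  B1: | IN={} | OUT={}
  B2: | IN={} | OUT={b*d}
  B3: | IN={b*d} | OUT={f*f}
  B4: | IN={} | OUT={}
  B5: | IN={} | OUT={}
  B6: | IN={} | OUT={a+c}
  B7: | IN={} | OUT={}
  B8: | IN={} | OUT={b+d}
  B9: | IN={} | OUT={}

Merge at B2: IN[B2] = OUT[B1] = {}
Applying B2's transfer function to that IN value gives OUT[B2] (row B2 above).

Answer: {b*d}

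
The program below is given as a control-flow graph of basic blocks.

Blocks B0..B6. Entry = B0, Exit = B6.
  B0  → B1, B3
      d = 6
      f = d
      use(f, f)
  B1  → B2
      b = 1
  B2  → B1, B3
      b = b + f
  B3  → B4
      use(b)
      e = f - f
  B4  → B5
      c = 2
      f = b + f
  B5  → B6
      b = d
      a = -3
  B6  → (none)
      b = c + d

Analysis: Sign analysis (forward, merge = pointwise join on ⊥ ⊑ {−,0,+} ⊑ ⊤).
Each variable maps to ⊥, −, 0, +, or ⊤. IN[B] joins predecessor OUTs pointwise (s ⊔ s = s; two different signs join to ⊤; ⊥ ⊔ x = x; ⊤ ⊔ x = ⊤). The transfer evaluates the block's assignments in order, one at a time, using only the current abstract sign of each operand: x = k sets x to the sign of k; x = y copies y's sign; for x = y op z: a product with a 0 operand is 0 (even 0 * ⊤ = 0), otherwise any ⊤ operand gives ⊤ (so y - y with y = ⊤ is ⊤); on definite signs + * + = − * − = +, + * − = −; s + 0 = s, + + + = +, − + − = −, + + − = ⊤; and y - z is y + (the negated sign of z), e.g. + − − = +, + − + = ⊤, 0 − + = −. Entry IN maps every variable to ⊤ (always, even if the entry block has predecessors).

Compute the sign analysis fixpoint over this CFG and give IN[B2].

Answer: {a: ⊤, b: +, c: ⊤, d: +, e: ⊤, f: +}

Trace:
Fixpoint table:
  B0:   IN=(all ⊤)   OUT={d:+, f:+; rest ⊤}
  B1:   IN={d:+, f:+; rest ⊤}   OUT={b:+, d:+, f:+; rest ⊤}
  B2:   IN={b:+, d:+, f:+; rest ⊤}   OUT={b:+, d:+, f:+; rest ⊤}
  B3:   IN={d:+, f:+; rest ⊤}   OUT={d:+, f:+; rest ⊤}
  B4:   IN={d:+, f:+; rest ⊤}   OUT={c:+, d:+; rest ⊤}
  B5:   IN={c:+, d:+; rest ⊤}   OUT={a:-, b:+, c:+, d:+; rest ⊤}
  B6:   IN={a:-, b:+, c:+, d:+; rest ⊤}   OUT={a:-, b:+, c:+, d:+; rest ⊤}

Merge at B2: IN[B2] = OUT[B1] = {a: ⊤, b: +, c: ⊤, d: +, e: ⊤, f: +}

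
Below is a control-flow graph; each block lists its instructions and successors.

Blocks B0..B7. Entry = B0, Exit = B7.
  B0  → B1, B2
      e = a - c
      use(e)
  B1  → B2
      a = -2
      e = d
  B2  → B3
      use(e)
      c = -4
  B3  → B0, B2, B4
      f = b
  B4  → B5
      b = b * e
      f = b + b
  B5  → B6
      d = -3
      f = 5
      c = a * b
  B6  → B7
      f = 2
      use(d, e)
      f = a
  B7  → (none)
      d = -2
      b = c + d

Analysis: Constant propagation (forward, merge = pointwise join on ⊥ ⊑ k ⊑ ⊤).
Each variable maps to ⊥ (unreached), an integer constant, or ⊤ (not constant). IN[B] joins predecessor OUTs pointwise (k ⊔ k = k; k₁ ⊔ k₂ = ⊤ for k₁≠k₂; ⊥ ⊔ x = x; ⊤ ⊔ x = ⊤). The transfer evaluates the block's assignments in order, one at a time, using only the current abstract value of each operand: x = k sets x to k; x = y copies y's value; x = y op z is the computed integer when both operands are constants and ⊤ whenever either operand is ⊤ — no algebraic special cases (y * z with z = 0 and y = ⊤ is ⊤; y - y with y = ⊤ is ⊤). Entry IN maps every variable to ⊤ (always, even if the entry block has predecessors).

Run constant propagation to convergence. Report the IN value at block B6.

Answer: {a: ⊤, b: ⊤, c: ⊤, d: -3, e: ⊤, f: 5}

Derivation:
Converged values:
  B0:   IN=(all ⊤)   OUT=(all ⊤)
  B1:   IN=(all ⊤)   OUT={a:-2; rest ⊤}
  B2:   IN=(all ⊤)   OUT={c:-4; rest ⊤}
  B3:   IN={c:-4; rest ⊤}   OUT={c:-4; rest ⊤}
  B4:   IN={c:-4; rest ⊤}   OUT={c:-4; rest ⊤}
  B5:   IN={c:-4; rest ⊤}   OUT={d:-3, f:5; rest ⊤}
  B6:   IN={d:-3, f:5; rest ⊤}   OUT={d:-3; rest ⊤}
  B7:   IN={d:-3; rest ⊤}   OUT={d:-2; rest ⊤}

Merge at B6: IN[B6] = OUT[B5] = {a: ⊤, b: ⊤, c: ⊤, d: -3, e: ⊤, f: 5}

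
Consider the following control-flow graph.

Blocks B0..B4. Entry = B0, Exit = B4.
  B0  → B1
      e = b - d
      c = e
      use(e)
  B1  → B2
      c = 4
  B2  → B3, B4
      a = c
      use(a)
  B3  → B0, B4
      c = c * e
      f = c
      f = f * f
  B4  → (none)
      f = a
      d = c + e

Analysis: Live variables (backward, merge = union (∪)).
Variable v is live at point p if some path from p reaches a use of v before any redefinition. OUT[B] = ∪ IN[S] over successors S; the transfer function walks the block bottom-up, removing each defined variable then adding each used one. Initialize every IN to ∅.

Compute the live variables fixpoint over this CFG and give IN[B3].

Per-block solution:
  B0:  IN={b, d}  OUT={b, d, e}
  B1:  IN={b, d, e}  OUT={b, c, d, e}
  B2:  IN={b, c, d, e}  OUT={a, b, c, d, e}
  B3:  IN={a, b, c, d, e}  OUT={a, b, c, d, e}
  B4:  IN={a, c, e}  OUT={}

Merge at B3: OUT[B3] = IN[B0] ⊔ IN[B4] = {a, b, c, d, e}
Applying B3's transfer function to that OUT value gives IN[B3] (row B3 above).

Answer: {a, b, c, d, e}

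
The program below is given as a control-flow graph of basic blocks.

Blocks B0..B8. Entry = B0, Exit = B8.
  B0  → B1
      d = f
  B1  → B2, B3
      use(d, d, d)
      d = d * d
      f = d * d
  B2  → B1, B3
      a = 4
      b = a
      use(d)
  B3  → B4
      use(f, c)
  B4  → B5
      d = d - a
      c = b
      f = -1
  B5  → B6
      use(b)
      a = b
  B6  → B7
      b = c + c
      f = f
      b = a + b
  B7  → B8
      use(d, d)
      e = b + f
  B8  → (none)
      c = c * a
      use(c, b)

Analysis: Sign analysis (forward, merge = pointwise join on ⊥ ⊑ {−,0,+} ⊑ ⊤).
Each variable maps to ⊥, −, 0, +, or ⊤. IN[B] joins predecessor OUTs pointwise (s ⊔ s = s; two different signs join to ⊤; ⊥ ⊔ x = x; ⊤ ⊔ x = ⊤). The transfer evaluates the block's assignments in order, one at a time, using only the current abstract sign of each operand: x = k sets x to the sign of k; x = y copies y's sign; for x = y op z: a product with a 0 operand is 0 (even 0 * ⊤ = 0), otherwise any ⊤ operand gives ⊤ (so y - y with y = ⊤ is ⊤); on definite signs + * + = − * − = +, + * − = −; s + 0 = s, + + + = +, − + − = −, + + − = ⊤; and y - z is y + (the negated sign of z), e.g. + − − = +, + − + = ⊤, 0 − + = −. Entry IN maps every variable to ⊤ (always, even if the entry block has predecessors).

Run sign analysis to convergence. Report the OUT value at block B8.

Converged values:
  B0: | IN=(all ⊤) | OUT=(all ⊤)
  B1: | IN=(all ⊤) | OUT=(all ⊤)
  B2: | IN=(all ⊤) | OUT={a:+, b:+; rest ⊤}
  B3: | IN=(all ⊤) | OUT=(all ⊤)
  B4: | IN=(all ⊤) | OUT={f:-; rest ⊤}
  B5: | IN={f:-; rest ⊤} | OUT={f:-; rest ⊤}
  B6: | IN={f:-; rest ⊤} | OUT={f:-; rest ⊤}
  B7: | IN={f:-; rest ⊤} | OUT={f:-; rest ⊤}
  B8: | IN={f:-; rest ⊤} | OUT={f:-; rest ⊤}

Merge at B8: IN[B8] = OUT[B7] = {a: ⊤, b: ⊤, c: ⊤, d: ⊤, e: ⊤, f: -}
Applying B8's transfer function to that IN value gives OUT[B8] (row B8 above).

Answer: {a: ⊤, b: ⊤, c: ⊤, d: ⊤, e: ⊤, f: -}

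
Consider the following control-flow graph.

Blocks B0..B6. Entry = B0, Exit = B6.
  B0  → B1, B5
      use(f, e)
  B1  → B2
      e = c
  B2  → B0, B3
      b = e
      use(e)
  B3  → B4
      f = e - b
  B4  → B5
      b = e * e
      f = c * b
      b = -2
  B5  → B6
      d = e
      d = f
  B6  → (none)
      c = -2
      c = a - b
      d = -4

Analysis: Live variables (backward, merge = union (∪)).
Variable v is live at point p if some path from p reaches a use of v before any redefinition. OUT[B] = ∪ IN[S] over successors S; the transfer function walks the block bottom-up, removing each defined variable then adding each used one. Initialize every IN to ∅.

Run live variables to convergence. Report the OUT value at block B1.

Answer: {a, c, e, f}

Trace:
Fixpoint table:
  B0:   IN={a, b, c, e, f}   OUT={a, b, c, e, f}
  B1:   IN={a, c, f}   OUT={a, c, e, f}
  B2:   IN={a, c, e, f}   OUT={a, b, c, e, f}
  B3:   IN={a, b, c, e}   OUT={a, c, e}
  B4:   IN={a, c, e}   OUT={a, b, e, f}
  B5:   IN={a, b, e, f}   OUT={a, b}
  B6:   IN={a, b}   OUT={}

Merge at B1: OUT[B1] = IN[B2] = {a, c, e, f}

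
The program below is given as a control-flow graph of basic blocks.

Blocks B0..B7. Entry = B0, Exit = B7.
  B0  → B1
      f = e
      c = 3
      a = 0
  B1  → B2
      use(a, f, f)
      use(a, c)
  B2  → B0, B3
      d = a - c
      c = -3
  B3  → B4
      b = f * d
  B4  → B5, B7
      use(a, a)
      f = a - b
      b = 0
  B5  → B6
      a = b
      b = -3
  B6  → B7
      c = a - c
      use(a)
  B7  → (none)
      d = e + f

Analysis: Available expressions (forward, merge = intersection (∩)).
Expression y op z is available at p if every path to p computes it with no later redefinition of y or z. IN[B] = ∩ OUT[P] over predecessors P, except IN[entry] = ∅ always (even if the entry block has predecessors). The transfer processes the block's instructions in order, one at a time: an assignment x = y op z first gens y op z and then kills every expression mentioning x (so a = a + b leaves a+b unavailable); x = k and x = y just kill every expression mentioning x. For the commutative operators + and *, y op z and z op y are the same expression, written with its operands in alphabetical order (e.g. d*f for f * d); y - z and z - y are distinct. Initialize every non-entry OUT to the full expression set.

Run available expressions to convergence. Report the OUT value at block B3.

Answer: {d*f}

Trace:
Converged values:
  B0:  IN={}  OUT={}
  B1:  IN={}  OUT={}
  B2:  IN={}  OUT={}
  B3:  IN={}  OUT={d*f}
  B4:  IN={d*f}  OUT={}
  B5:  IN={}  OUT={}
  B6:  IN={}  OUT={}
  B7:  IN={}  OUT={e+f}

Merge at B3: IN[B3] = OUT[B2] = {}
Applying B3's transfer function to that IN value gives OUT[B3] (row B3 above).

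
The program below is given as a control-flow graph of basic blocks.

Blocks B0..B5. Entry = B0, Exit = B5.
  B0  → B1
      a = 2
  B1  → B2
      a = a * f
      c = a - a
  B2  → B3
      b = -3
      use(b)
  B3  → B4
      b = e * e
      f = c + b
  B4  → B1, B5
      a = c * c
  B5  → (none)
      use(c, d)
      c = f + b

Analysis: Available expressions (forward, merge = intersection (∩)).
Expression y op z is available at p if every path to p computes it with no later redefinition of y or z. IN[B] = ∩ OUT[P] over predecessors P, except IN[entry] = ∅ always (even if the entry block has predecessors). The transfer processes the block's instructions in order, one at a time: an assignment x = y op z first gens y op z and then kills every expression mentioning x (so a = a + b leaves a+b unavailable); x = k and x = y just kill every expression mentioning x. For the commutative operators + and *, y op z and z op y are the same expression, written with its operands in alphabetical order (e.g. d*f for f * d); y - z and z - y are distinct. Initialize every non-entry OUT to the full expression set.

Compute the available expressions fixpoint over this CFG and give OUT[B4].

Per-block solution:
  B0:  IN={}  OUT={}
  B1:  IN={}  OUT={a-a}
  B2:  IN={a-a}  OUT={a-a}
  B3:  IN={a-a}  OUT={a-a, b+c, e*e}
  B4:  IN={a-a, b+c, e*e}  OUT={b+c, c*c, e*e}
  B5:  IN={b+c, c*c, e*e}  OUT={b+f, e*e}

Merge at B4: IN[B4] = OUT[B3] = {a-a, b+c, e*e}
Applying B4's transfer function to that IN value gives OUT[B4] (row B4 above).

Answer: {b+c, c*c, e*e}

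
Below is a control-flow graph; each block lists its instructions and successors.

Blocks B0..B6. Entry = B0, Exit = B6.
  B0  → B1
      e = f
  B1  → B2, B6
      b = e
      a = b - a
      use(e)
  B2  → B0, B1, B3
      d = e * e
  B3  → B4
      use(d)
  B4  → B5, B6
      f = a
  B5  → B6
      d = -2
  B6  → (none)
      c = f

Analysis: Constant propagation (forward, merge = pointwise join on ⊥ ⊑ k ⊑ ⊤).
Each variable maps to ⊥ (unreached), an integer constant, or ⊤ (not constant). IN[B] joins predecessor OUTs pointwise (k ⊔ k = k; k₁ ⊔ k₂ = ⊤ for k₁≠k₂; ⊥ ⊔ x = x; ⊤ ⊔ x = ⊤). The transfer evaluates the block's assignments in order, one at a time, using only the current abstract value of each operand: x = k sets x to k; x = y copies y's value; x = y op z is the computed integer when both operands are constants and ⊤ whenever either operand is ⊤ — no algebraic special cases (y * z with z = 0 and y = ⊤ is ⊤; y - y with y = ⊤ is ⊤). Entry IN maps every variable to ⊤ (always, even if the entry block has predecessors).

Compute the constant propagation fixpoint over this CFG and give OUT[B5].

Per-block solution:
  B0:  IN=(all ⊤)  OUT=(all ⊤)
  B1:  IN=(all ⊤)  OUT=(all ⊤)
  B2:  IN=(all ⊤)  OUT=(all ⊤)
  B3:  IN=(all ⊤)  OUT=(all ⊤)
  B4:  IN=(all ⊤)  OUT=(all ⊤)
  B5:  IN=(all ⊤)  OUT={d:-2; rest ⊤}
  B6:  IN=(all ⊤)  OUT=(all ⊤)

Merge at B5: IN[B5] = OUT[B4] = {a: ⊤, b: ⊤, c: ⊤, d: ⊤, e: ⊤, f: ⊤}
Applying B5's transfer function to that IN value gives OUT[B5] (row B5 above).

Answer: {a: ⊤, b: ⊤, c: ⊤, d: -2, e: ⊤, f: ⊤}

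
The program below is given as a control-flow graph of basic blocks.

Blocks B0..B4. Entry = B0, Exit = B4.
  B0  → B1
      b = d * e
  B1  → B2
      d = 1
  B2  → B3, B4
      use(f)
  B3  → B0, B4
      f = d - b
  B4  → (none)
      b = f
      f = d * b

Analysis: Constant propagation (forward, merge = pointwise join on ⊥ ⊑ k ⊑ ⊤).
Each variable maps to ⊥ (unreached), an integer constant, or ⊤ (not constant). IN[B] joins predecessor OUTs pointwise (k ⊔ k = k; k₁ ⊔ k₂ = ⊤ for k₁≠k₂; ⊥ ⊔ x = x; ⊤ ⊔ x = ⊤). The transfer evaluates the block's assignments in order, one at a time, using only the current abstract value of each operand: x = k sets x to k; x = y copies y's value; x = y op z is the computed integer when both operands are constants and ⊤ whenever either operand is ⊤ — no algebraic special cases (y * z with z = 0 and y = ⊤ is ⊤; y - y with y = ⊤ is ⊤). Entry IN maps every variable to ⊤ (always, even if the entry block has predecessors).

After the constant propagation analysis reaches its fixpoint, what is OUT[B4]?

Fixpoint table:
  B0: | IN=(all ⊤) | OUT=(all ⊤)
  B1: | IN=(all ⊤) | OUT={d:1; rest ⊤}
  B2: | IN={d:1; rest ⊤} | OUT={d:1; rest ⊤}
  B3: | IN={d:1; rest ⊤} | OUT={d:1; rest ⊤}
  B4: | IN={d:1; rest ⊤} | OUT={d:1; rest ⊤}

Merge at B4: IN[B4] = OUT[B2] ⊔ OUT[B3] = {a: ⊤, b: ⊤, c: ⊤, d: 1, e: ⊤, f: ⊤}
Applying B4's transfer function to that IN value gives OUT[B4] (row B4 above).

Answer: {a: ⊤, b: ⊤, c: ⊤, d: 1, e: ⊤, f: ⊤}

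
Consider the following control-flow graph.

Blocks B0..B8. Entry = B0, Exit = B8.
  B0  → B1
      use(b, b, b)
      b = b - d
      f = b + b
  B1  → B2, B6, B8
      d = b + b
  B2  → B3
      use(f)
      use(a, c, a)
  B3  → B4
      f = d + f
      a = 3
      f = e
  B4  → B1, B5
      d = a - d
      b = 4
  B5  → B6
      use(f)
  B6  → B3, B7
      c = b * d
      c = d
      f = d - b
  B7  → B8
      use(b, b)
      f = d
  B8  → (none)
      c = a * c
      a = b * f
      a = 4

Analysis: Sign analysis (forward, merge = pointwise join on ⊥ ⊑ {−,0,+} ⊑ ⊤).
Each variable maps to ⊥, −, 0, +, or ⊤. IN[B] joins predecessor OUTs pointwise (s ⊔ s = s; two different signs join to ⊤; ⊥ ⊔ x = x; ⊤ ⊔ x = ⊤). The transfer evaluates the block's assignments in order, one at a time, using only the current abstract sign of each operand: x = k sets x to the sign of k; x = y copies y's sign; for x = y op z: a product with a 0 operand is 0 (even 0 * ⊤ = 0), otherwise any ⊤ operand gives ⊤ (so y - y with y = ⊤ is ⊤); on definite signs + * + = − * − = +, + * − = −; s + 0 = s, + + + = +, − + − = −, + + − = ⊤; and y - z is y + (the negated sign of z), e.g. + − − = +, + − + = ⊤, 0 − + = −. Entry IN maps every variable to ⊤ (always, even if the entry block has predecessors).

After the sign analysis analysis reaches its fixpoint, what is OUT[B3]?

Fixpoint table:
  B0: | IN=(all ⊤) | OUT=(all ⊤)
  B1: | IN=(all ⊤) | OUT=(all ⊤)
  B2: | IN=(all ⊤) | OUT=(all ⊤)
  B3: | IN=(all ⊤) | OUT={a:+; rest ⊤}
  B4: | IN={a:+; rest ⊤} | OUT={a:+, b:+; rest ⊤}
  B5: | IN={a:+, b:+; rest ⊤} | OUT={a:+, b:+; rest ⊤}
  B6: | IN=(all ⊤) | OUT=(all ⊤)
  B7: | IN=(all ⊤) | OUT=(all ⊤)
  B8: | IN=(all ⊤) | OUT={a:+; rest ⊤}

Merge at B3: IN[B3] = OUT[B2] ⊔ OUT[B6] = {a: ⊤, b: ⊤, c: ⊤, d: ⊤, e: ⊤, f: ⊤}
Applying B3's transfer function to that IN value gives OUT[B3] (row B3 above).

Answer: {a: +, b: ⊤, c: ⊤, d: ⊤, e: ⊤, f: ⊤}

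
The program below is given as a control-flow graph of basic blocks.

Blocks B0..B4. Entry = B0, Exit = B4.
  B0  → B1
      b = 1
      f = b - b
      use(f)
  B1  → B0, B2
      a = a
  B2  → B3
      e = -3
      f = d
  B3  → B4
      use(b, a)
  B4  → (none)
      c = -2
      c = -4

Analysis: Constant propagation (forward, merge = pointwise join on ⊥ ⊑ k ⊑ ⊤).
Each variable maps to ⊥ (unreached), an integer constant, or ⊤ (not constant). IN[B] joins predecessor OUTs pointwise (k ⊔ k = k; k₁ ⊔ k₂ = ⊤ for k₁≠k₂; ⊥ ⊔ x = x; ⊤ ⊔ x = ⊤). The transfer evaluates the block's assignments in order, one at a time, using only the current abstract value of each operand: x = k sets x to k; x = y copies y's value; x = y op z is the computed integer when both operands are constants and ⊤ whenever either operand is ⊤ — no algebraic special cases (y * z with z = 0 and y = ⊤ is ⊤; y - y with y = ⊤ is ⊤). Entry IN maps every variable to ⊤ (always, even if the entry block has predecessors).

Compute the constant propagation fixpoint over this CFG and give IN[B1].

Answer: {a: ⊤, b: 1, c: ⊤, d: ⊤, e: ⊤, f: 0}

Trace:
Fixpoint table:
  B0: | IN=(all ⊤) | OUT={b:1, f:0; rest ⊤}
  B1: | IN={b:1, f:0; rest ⊤} | OUT={b:1, f:0; rest ⊤}
  B2: | IN={b:1, f:0; rest ⊤} | OUT={b:1, e:-3; rest ⊤}
  B3: | IN={b:1, e:-3; rest ⊤} | OUT={b:1, e:-3; rest ⊤}
  B4: | IN={b:1, e:-3; rest ⊤} | OUT={b:1, c:-4, e:-3; rest ⊤}

Merge at B1: IN[B1] = OUT[B0] = {a: ⊤, b: 1, c: ⊤, d: ⊤, e: ⊤, f: 0}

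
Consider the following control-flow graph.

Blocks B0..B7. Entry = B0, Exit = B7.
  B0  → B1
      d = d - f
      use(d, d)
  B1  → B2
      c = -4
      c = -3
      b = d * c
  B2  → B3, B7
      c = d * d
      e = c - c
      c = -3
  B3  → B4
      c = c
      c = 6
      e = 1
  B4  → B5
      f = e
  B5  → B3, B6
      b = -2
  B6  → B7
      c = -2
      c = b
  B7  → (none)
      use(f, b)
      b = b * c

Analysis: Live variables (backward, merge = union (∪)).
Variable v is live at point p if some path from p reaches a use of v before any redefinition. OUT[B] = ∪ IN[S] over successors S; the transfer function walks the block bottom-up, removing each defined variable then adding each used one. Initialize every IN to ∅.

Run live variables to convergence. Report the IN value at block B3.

Answer: {c}

Working:
Per-block solution:
  B0:   IN={d, f}   OUT={d, f}
  B1:   IN={d, f}   OUT={b, d, f}
  B2:   IN={b, d, f}   OUT={b, c, f}
  B3:   IN={c}   OUT={c, e}
  B4:   IN={c, e}   OUT={c, f}
  B5:   IN={c, f}   OUT={b, c, f}
  B6:   IN={b, f}   OUT={b, c, f}
  B7:   IN={b, c, f}   OUT={}

Merge at B3: OUT[B3] = IN[B4] = {c, e}
Applying B3's transfer function to that OUT value gives IN[B3] (row B3 above).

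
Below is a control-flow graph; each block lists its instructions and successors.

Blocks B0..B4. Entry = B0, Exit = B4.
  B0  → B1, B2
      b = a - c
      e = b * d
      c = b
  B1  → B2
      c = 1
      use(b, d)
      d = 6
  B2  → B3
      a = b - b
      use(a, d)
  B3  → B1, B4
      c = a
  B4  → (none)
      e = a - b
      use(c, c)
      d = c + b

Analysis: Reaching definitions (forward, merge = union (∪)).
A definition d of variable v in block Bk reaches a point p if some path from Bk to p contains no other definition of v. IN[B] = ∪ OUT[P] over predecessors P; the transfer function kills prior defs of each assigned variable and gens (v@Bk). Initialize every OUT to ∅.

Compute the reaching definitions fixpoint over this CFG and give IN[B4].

Answer: {a@B2, b@B0, c@B3, d@B1, e@B0}

Derivation:
Fixpoint table:
  B0: | IN={} | OUT={b@B0, c@B0, e@B0}
  B1: | IN={a@B2, b@B0, c@B0, c@B3, d@B1, e@B0} | OUT={a@B2, b@B0, c@B1, d@B1, e@B0}
  B2: | IN={a@B2, b@B0, c@B0, c@B1, d@B1, e@B0} | OUT={a@B2, b@B0, c@B0, c@B1, d@B1, e@B0}
  B3: | IN={a@B2, b@B0, c@B0, c@B1, d@B1, e@B0} | OUT={a@B2, b@B0, c@B3, d@B1, e@B0}
  B4: | IN={a@B2, b@B0, c@B3, d@B1, e@B0} | OUT={a@B2, b@B0, c@B3, d@B4, e@B4}

Merge at B4: IN[B4] = OUT[B3] = {a@B2, b@B0, c@B3, d@B1, e@B0}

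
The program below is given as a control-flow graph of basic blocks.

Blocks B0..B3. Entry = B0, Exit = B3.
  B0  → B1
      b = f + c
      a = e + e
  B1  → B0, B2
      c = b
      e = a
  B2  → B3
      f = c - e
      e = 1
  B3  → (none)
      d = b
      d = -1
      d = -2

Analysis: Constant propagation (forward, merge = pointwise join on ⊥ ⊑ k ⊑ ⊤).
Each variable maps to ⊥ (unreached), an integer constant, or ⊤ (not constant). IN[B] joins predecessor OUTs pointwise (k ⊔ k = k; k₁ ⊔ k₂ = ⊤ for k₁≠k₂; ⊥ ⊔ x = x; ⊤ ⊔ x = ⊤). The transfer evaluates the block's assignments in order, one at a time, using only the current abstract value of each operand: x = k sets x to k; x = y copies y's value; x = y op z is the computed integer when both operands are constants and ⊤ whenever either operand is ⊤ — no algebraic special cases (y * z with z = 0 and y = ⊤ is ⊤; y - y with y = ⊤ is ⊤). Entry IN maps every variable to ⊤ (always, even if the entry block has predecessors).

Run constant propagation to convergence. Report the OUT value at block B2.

Fixpoint table:
  B0: | IN=(all ⊤) | OUT=(all ⊤)
  B1: | IN=(all ⊤) | OUT=(all ⊤)
  B2: | IN=(all ⊤) | OUT={e:1; rest ⊤}
  B3: | IN={e:1; rest ⊤} | OUT={d:-2, e:1; rest ⊤}

Merge at B2: IN[B2] = OUT[B1] = {a: ⊤, b: ⊤, c: ⊤, d: ⊤, e: ⊤, f: ⊤}
Applying B2's transfer function to that IN value gives OUT[B2] (row B2 above).

Answer: {a: ⊤, b: ⊤, c: ⊤, d: ⊤, e: 1, f: ⊤}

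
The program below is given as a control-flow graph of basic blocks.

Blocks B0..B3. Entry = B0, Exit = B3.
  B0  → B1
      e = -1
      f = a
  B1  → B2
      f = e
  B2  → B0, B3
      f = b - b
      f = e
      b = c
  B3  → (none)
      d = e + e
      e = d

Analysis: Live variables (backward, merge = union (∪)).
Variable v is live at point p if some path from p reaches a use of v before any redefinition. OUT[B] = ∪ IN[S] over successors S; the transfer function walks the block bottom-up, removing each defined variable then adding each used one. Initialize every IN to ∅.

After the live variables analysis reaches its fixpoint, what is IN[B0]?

Fixpoint table:
  B0:   IN={a, b, c}   OUT={a, b, c, e}
  B1:   IN={a, b, c, e}   OUT={a, b, c, e}
  B2:   IN={a, b, c, e}   OUT={a, b, c, e}
  B3:   IN={e}   OUT={}

Merge at B0: OUT[B0] = IN[B1] = {a, b, c, e}
Applying B0's transfer function to that OUT value gives IN[B0] (row B0 above).

Answer: {a, b, c}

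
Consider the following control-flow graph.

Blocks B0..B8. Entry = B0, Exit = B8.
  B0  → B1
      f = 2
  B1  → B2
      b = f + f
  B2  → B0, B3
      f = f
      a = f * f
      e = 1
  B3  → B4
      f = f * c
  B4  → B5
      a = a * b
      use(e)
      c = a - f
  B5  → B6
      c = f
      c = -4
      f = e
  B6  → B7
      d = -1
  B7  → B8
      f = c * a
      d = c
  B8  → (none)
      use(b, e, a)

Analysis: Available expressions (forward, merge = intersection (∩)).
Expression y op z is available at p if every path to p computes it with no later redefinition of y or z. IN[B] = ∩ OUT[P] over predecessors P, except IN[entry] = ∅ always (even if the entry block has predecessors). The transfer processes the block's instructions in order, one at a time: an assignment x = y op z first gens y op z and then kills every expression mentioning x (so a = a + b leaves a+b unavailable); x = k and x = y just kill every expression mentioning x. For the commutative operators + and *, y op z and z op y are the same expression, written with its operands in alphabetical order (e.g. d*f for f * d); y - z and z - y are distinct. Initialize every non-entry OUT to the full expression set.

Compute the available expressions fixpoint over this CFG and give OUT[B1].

Per-block solution:
  B0: | IN={} | OUT={}
  B1: | IN={} | OUT={f+f}
  B2: | IN={f+f} | OUT={f*f}
  B3: | IN={f*f} | OUT={}
  B4: | IN={} | OUT={a-f}
  B5: | IN={a-f} | OUT={}
  B6: | IN={} | OUT={}
  B7: | IN={} | OUT={a*c}
  B8: | IN={a*c} | OUT={a*c}

Merge at B1: IN[B1] = OUT[B0] = {}
Applying B1's transfer function to that IN value gives OUT[B1] (row B1 above).

Answer: {f+f}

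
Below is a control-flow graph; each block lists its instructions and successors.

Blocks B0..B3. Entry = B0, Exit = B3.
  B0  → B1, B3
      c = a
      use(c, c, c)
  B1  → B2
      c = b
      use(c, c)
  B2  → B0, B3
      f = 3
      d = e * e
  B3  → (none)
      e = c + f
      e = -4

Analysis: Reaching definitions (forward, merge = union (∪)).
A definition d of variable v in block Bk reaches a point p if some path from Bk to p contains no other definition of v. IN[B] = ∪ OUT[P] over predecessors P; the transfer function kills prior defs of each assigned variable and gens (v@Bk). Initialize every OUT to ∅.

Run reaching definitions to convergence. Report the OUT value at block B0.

Answer: {c@B0, d@B2, f@B2}

Derivation:
Per-block solution:
  B0:  IN={c@B1, d@B2, f@B2}  OUT={c@B0, d@B2, f@B2}
  B1:  IN={c@B0, d@B2, f@B2}  OUT={c@B1, d@B2, f@B2}
  B2:  IN={c@B1, d@B2, f@B2}  OUT={c@B1, d@B2, f@B2}
  B3:  IN={c@B0, c@B1, d@B2, f@B2}  OUT={c@B0, c@B1, d@B2, e@B3, f@B2}

Merge at B0 (entry node, so the boundary value {} is joined with the incoming edge(s)): IN[B0] = {} ⊔ OUT[B2] = {c@B1, d@B2, f@B2}
Applying B0's transfer function to that IN value gives OUT[B0] (row B0 above).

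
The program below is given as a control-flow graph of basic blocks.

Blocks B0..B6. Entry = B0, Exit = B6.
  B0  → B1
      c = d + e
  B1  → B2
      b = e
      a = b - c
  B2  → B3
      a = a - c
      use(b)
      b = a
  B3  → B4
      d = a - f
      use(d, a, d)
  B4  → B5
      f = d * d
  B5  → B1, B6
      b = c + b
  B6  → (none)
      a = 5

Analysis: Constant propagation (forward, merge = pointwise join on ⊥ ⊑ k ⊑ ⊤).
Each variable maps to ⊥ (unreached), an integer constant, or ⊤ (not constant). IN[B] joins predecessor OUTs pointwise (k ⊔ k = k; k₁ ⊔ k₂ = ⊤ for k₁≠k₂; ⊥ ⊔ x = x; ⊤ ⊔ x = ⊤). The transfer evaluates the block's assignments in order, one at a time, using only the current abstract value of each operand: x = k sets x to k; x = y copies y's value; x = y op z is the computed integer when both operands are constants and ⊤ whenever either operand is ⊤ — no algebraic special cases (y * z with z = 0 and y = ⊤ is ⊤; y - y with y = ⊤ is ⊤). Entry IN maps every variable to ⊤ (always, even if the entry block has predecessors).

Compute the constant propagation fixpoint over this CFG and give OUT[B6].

Answer: {a: 5, b: ⊤, c: ⊤, d: ⊤, e: ⊤, f: ⊤}

Trace:
Per-block solution:
  B0: | IN=(all ⊤) | OUT=(all ⊤)
  B1: | IN=(all ⊤) | OUT=(all ⊤)
  B2: | IN=(all ⊤) | OUT=(all ⊤)
  B3: | IN=(all ⊤) | OUT=(all ⊤)
  B4: | IN=(all ⊤) | OUT=(all ⊤)
  B5: | IN=(all ⊤) | OUT=(all ⊤)
  B6: | IN=(all ⊤) | OUT={a:5; rest ⊤}

Merge at B6: IN[B6] = OUT[B5] = {a: ⊤, b: ⊤, c: ⊤, d: ⊤, e: ⊤, f: ⊤}
Applying B6's transfer function to that IN value gives OUT[B6] (row B6 above).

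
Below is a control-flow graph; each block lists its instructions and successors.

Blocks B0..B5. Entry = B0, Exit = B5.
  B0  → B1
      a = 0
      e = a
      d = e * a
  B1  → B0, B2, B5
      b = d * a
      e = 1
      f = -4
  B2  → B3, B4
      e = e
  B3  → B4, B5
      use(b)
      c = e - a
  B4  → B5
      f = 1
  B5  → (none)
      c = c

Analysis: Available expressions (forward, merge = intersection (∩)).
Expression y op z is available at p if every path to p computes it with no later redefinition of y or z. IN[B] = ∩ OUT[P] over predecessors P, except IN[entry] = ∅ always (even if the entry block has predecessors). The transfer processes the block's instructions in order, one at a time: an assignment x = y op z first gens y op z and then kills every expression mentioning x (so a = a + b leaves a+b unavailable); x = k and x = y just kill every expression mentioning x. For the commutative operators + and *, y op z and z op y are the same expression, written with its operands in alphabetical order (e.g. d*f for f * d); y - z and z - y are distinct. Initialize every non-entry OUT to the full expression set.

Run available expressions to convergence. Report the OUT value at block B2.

Fixpoint table:
  B0: | IN={} | OUT={a*e}
  B1: | IN={a*e} | OUT={a*d}
  B2: | IN={a*d} | OUT={a*d}
  B3: | IN={a*d} | OUT={a*d, e-a}
  B4: | IN={a*d} | OUT={a*d}
  B5: | IN={a*d} | OUT={a*d}

Merge at B2: IN[B2] = OUT[B1] = {a*d}
Applying B2's transfer function to that IN value gives OUT[B2] (row B2 above).

Answer: {a*d}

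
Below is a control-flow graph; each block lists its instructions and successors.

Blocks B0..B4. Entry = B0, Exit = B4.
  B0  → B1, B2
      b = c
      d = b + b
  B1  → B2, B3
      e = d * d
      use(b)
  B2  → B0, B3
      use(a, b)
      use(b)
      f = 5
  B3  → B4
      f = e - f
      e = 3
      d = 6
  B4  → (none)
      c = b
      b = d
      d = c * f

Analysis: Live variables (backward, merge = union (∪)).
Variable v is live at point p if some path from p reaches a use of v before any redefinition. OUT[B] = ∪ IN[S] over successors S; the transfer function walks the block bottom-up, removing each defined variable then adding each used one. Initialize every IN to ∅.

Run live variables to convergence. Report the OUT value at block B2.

Answer: {a, b, c, e, f}

Derivation:
Fixpoint table:
  B0: | IN={a, c, e, f} | OUT={a, b, c, d, e, f}
  B1: | IN={a, b, c, d, f} | OUT={a, b, c, e, f}
  B2: | IN={a, b, c, e} | OUT={a, b, c, e, f}
  B3: | IN={b, e, f} | OUT={b, d, f}
  B4: | IN={b, d, f} | OUT={}

Merge at B2: OUT[B2] = IN[B0] ⊔ IN[B3] = {a, b, c, e, f}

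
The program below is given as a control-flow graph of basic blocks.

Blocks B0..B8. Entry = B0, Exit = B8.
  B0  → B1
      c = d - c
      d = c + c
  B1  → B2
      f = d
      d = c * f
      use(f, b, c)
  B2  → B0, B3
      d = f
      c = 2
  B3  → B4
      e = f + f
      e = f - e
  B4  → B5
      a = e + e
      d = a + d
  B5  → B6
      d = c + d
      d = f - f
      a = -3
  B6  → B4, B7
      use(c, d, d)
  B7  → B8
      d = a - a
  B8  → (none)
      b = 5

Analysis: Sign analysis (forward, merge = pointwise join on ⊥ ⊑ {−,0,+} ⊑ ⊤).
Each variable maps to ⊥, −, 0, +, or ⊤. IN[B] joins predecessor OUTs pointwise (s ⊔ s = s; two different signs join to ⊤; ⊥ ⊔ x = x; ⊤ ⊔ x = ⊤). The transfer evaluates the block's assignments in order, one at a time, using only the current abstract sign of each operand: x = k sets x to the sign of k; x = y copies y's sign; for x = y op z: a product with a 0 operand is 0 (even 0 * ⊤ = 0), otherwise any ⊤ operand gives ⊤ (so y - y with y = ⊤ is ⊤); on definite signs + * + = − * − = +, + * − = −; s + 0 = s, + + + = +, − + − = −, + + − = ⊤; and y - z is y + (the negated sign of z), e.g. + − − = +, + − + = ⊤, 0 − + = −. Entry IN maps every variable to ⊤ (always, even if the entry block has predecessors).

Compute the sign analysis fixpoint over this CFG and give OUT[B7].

Answer: {a: -, b: ⊤, c: +, d: ⊤, e: ⊤, f: ⊤}

Trace:
Converged values:
  B0:   IN=(all ⊤)   OUT=(all ⊤)
  B1:   IN=(all ⊤)   OUT=(all ⊤)
  B2:   IN=(all ⊤)   OUT={c:+; rest ⊤}
  B3:   IN={c:+; rest ⊤}   OUT={c:+; rest ⊤}
  B4:   IN={c:+; rest ⊤}   OUT={c:+; rest ⊤}
  B5:   IN={c:+; rest ⊤}   OUT={a:-, c:+; rest ⊤}
  B6:   IN={a:-, c:+; rest ⊤}   OUT={a:-, c:+; rest ⊤}
  B7:   IN={a:-, c:+; rest ⊤}   OUT={a:-, c:+; rest ⊤}
  B8:   IN={a:-, c:+; rest ⊤}   OUT={a:-, b:+, c:+; rest ⊤}

Merge at B7: IN[B7] = OUT[B6] = {a: -, b: ⊤, c: +, d: ⊤, e: ⊤, f: ⊤}
Applying B7's transfer function to that IN value gives OUT[B7] (row B7 above).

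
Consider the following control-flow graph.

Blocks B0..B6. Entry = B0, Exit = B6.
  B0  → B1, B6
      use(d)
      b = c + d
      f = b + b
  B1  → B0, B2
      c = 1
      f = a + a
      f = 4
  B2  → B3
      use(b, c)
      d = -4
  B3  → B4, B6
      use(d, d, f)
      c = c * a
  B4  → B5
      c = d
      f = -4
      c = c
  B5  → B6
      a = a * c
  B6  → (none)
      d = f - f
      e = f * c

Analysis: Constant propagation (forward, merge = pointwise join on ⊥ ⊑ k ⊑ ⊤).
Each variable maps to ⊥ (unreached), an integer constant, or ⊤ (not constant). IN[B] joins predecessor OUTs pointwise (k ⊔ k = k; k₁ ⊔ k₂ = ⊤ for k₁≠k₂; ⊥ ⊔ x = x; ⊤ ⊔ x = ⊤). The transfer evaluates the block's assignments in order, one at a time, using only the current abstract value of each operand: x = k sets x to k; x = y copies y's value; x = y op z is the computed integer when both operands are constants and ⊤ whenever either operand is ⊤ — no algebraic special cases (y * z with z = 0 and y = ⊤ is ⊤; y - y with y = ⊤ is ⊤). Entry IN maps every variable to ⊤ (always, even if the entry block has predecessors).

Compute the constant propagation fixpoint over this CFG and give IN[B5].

Per-block solution:
  B0:  IN=(all ⊤)  OUT=(all ⊤)
  B1:  IN=(all ⊤)  OUT={c:1, f:4; rest ⊤}
  B2:  IN={c:1, f:4; rest ⊤}  OUT={c:1, d:-4, f:4; rest ⊤}
  B3:  IN={c:1, d:-4, f:4; rest ⊤}  OUT={d:-4, f:4; rest ⊤}
  B4:  IN={d:-4, f:4; rest ⊤}  OUT={c:-4, d:-4, f:-4; rest ⊤}
  B5:  IN={c:-4, d:-4, f:-4; rest ⊤}  OUT={c:-4, d:-4, f:-4; rest ⊤}
  B6:  IN=(all ⊤)  OUT=(all ⊤)

Merge at B5: IN[B5] = OUT[B4] = {a: ⊤, b: ⊤, c: -4, d: -4, e: ⊤, f: -4}

Answer: {a: ⊤, b: ⊤, c: -4, d: -4, e: ⊤, f: -4}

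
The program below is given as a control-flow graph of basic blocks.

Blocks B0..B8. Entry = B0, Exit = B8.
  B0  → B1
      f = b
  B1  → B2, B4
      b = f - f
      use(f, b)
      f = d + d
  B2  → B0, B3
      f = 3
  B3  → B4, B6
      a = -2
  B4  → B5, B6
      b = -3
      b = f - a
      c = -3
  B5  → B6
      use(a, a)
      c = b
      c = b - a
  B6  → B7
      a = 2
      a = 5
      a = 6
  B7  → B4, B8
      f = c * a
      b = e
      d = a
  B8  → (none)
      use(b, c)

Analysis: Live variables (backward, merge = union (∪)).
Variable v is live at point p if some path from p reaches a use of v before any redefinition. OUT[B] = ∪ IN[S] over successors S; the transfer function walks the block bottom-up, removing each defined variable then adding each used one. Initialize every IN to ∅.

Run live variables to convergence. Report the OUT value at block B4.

Answer: {a, b, c, e}

Derivation:
Fixpoint table:
  B0: | IN={a, b, c, d, e} | OUT={a, c, d, e, f}
  B1: | IN={a, c, d, e, f} | OUT={a, b, c, d, e, f}
  B2: | IN={a, b, c, d, e} | OUT={a, b, c, d, e, f}
  B3: | IN={c, e, f} | OUT={a, c, e, f}
  B4: | IN={a, e, f} | OUT={a, b, c, e}
  B5: | IN={a, b, e} | OUT={c, e}
  B6: | IN={c, e} | OUT={a, c, e}
  B7: | IN={a, c, e} | OUT={a, b, c, e, f}
  B8: | IN={b, c} | OUT={}

Merge at B4: OUT[B4] = IN[B5] ⊔ IN[B6] = {a, b, c, e}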